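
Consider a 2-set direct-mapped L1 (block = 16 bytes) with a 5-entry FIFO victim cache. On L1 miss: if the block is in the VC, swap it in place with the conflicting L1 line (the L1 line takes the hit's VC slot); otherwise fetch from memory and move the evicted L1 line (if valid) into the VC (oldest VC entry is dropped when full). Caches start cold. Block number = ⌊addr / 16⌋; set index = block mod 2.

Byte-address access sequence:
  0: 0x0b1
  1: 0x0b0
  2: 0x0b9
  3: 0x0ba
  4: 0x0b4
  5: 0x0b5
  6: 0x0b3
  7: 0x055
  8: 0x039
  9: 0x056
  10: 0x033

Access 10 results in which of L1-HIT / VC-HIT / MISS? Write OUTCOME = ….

  [0] addr=0xb1 blk=11 s=1: MISS | VC []
  [1] addr=0xb0 blk=11 s=1: L1-HIT | VC []
  [2] addr=0xb9 blk=11 s=1: L1-HIT | VC []
  [3] addr=0xba blk=11 s=1: L1-HIT | VC []
  [4] addr=0xb4 blk=11 s=1: L1-HIT | VC []
  [5] addr=0xb5 blk=11 s=1: L1-HIT | VC []
  [6] addr=0xb3 blk=11 s=1: L1-HIT | VC []
  [7] addr=0x55 blk=5 s=1: MISS | VC [11]
  [8] addr=0x39 blk=3 s=1: MISS | VC [11, 5]
  [9] addr=0x56 blk=5 s=1: VC-HIT | VC [11, 3]
  [10] addr=0x33 blk=3 s=1: VC-HIT | VC [11, 5]

OUTCOME = VC-HIT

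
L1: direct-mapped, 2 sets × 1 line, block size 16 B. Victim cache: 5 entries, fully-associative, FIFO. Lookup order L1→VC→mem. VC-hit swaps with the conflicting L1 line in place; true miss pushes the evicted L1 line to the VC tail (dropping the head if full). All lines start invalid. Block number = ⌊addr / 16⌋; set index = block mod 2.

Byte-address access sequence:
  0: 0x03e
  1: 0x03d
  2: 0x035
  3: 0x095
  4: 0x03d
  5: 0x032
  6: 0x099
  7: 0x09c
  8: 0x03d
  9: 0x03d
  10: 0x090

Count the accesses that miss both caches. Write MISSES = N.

0: 0x3e (blk 3, set 1) → MISS  vc=[]
1: 0x3d (blk 3, set 1) → L1-HIT  vc=[]
2: 0x35 (blk 3, set 1) → L1-HIT  vc=[]
3: 0x95 (blk 9, set 1) → MISS  vc=[3]
4: 0x3d (blk 3, set 1) → VC-HIT  vc=[9]
5: 0x32 (blk 3, set 1) → L1-HIT  vc=[9]
6: 0x99 (blk 9, set 1) → VC-HIT  vc=[3]
7: 0x9c (blk 9, set 1) → L1-HIT  vc=[3]
8: 0x3d (blk 3, set 1) → VC-HIT  vc=[9]
9: 0x3d (blk 3, set 1) → L1-HIT  vc=[9]
10: 0x90 (blk 9, set 1) → VC-HIT  vc=[3]

MISSES = 2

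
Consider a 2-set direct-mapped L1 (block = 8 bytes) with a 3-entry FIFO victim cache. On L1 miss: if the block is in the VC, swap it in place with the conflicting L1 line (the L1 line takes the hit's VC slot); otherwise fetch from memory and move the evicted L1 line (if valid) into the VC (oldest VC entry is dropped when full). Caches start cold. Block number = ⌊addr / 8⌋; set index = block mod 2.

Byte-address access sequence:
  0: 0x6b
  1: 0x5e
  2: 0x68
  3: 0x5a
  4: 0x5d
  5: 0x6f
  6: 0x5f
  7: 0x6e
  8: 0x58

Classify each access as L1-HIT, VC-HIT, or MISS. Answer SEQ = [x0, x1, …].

SEQ = [MISS, MISS, VC-HIT, VC-HIT, L1-HIT, VC-HIT, VC-HIT, VC-HIT, VC-HIT]

  [0] addr=0x6b blk=13 s=1: MISS | VC []
  [1] addr=0x5e blk=11 s=1: MISS | VC [13]
  [2] addr=0x68 blk=13 s=1: VC-HIT | VC [11]
  [3] addr=0x5a blk=11 s=1: VC-HIT | VC [13]
  [4] addr=0x5d blk=11 s=1: L1-HIT | VC [13]
  [5] addr=0x6f blk=13 s=1: VC-HIT | VC [11]
  [6] addr=0x5f blk=11 s=1: VC-HIT | VC [13]
  [7] addr=0x6e blk=13 s=1: VC-HIT | VC [11]
  [8] addr=0x58 blk=11 s=1: VC-HIT | VC [13]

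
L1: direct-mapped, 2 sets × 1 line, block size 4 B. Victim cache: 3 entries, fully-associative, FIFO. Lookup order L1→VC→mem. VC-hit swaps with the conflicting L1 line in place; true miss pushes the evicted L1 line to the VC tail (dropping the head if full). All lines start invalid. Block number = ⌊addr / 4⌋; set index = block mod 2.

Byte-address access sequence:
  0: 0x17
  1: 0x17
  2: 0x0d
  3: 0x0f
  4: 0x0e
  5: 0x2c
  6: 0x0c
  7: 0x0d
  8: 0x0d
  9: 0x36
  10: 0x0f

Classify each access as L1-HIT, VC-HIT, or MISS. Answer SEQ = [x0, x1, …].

#0 0x17→b5/s1 MISS; vc=[]
#1 0x17→b5/s1 L1-HIT; vc=[]
#2 0xd→b3/s1 MISS; vc=[5]
#3 0xf→b3/s1 L1-HIT; vc=[5]
#4 0xe→b3/s1 L1-HIT; vc=[5]
#5 0x2c→b11/s1 MISS; vc=[5,3]
#6 0xc→b3/s1 VC-HIT; vc=[5,11]
#7 0xd→b3/s1 L1-HIT; vc=[5,11]
#8 0xd→b3/s1 L1-HIT; vc=[5,11]
#9 0x36→b13/s1 MISS; vc=[5,11,3]
#10 0xf→b3/s1 VC-HIT; vc=[5,11,13]

SEQ = [MISS, L1-HIT, MISS, L1-HIT, L1-HIT, MISS, VC-HIT, L1-HIT, L1-HIT, MISS, VC-HIT]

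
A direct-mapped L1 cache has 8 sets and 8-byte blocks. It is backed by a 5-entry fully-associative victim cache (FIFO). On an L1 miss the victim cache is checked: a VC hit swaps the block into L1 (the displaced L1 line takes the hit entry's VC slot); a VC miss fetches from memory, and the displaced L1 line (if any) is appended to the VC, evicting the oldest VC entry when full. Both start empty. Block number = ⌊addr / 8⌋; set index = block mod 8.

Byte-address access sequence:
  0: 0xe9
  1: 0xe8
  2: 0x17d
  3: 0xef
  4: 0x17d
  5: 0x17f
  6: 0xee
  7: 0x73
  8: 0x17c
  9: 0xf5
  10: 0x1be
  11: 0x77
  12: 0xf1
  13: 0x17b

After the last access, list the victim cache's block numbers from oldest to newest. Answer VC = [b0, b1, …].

VC = [14, 55]

#0 0xe9→b29/s5 MISS; vc=[]
#1 0xe8→b29/s5 L1-HIT; vc=[]
#2 0x17d→b47/s7 MISS; vc=[]
#3 0xef→b29/s5 L1-HIT; vc=[]
#4 0x17d→b47/s7 L1-HIT; vc=[]
#5 0x17f→b47/s7 L1-HIT; vc=[]
#6 0xee→b29/s5 L1-HIT; vc=[]
#7 0x73→b14/s6 MISS; vc=[]
#8 0x17c→b47/s7 L1-HIT; vc=[]
#9 0xf5→b30/s6 MISS; vc=[14]
#10 0x1be→b55/s7 MISS; vc=[14,47]
#11 0x77→b14/s6 VC-HIT; vc=[30,47]
#12 0xf1→b30/s6 VC-HIT; vc=[14,47]
#13 0x17b→b47/s7 VC-HIT; vc=[14,55]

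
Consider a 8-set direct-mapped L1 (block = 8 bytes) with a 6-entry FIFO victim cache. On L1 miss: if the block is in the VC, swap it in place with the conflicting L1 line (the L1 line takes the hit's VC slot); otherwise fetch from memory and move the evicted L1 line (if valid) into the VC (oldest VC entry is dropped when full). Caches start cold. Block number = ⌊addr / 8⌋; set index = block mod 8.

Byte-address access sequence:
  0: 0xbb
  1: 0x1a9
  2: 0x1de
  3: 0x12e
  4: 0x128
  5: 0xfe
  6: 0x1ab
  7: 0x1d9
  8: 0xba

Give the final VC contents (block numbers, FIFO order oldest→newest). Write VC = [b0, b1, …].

#0 0xbb→b23/s7 MISS; vc=[]
#1 0x1a9→b53/s5 MISS; vc=[]
#2 0x1de→b59/s3 MISS; vc=[]
#3 0x12e→b37/s5 MISS; vc=[53]
#4 0x128→b37/s5 L1-HIT; vc=[53]
#5 0xfe→b31/s7 MISS; vc=[53,23]
#6 0x1ab→b53/s5 VC-HIT; vc=[37,23]
#7 0x1d9→b59/s3 L1-HIT; vc=[37,23]
#8 0xba→b23/s7 VC-HIT; vc=[37,31]

VC = [37, 31]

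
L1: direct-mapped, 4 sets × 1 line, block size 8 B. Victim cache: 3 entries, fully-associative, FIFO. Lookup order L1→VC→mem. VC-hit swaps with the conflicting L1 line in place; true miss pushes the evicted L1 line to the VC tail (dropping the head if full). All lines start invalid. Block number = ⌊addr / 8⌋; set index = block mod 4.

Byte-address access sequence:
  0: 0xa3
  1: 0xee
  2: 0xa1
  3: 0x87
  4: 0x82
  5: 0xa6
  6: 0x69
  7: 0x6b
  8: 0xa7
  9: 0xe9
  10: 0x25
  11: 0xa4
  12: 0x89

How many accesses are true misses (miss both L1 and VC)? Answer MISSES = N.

0: 0xa3 (blk 20, set 0) → MISS  vc=[]
1: 0xee (blk 29, set 1) → MISS  vc=[]
2: 0xa1 (blk 20, set 0) → L1-HIT  vc=[]
3: 0x87 (blk 16, set 0) → MISS  vc=[20]
4: 0x82 (blk 16, set 0) → L1-HIT  vc=[20]
5: 0xa6 (blk 20, set 0) → VC-HIT  vc=[16]
6: 0x69 (blk 13, set 1) → MISS  vc=[16, 29]
7: 0x6b (blk 13, set 1) → L1-HIT  vc=[16, 29]
8: 0xa7 (blk 20, set 0) → L1-HIT  vc=[16, 29]
9: 0xe9 (blk 29, set 1) → VC-HIT  vc=[16, 13]
10: 0x25 (blk 4, set 0) → MISS  vc=[16, 13, 20]
11: 0xa4 (blk 20, set 0) → VC-HIT  vc=[16, 13, 4]
12: 0x89 (blk 17, set 1) → MISS  vc=[13, 4, 29]

MISSES = 6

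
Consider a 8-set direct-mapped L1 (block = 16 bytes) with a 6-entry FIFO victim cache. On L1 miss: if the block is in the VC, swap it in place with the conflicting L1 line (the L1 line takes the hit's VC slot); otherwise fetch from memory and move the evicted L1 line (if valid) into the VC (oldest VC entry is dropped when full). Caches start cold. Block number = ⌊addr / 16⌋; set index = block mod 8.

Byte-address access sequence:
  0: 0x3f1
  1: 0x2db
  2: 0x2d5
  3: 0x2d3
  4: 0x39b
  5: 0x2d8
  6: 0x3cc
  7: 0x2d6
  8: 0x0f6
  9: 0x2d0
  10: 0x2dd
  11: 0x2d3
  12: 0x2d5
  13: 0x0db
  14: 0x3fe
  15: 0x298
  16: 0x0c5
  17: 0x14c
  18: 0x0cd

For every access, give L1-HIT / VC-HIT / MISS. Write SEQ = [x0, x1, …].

SEQ = [MISS, MISS, L1-HIT, L1-HIT, MISS, L1-HIT, MISS, L1-HIT, MISS, L1-HIT, L1-HIT, L1-HIT, L1-HIT, MISS, VC-HIT, MISS, MISS, MISS, VC-HIT]

0: 0x3f1 (blk 63, set 7) → MISS  vc=[]
1: 0x2db (blk 45, set 5) → MISS  vc=[]
2: 0x2d5 (blk 45, set 5) → L1-HIT  vc=[]
3: 0x2d3 (blk 45, set 5) → L1-HIT  vc=[]
4: 0x39b (blk 57, set 1) → MISS  vc=[]
5: 0x2d8 (blk 45, set 5) → L1-HIT  vc=[]
6: 0x3cc (blk 60, set 4) → MISS  vc=[]
7: 0x2d6 (blk 45, set 5) → L1-HIT  vc=[]
8: 0xf6 (blk 15, set 7) → MISS  vc=[63]
9: 0x2d0 (blk 45, set 5) → L1-HIT  vc=[63]
10: 0x2dd (blk 45, set 5) → L1-HIT  vc=[63]
11: 0x2d3 (blk 45, set 5) → L1-HIT  vc=[63]
12: 0x2d5 (blk 45, set 5) → L1-HIT  vc=[63]
13: 0xdb (blk 13, set 5) → MISS  vc=[63, 45]
14: 0x3fe (blk 63, set 7) → VC-HIT  vc=[15, 45]
15: 0x298 (blk 41, set 1) → MISS  vc=[15, 45, 57]
16: 0xc5 (blk 12, set 4) → MISS  vc=[15, 45, 57, 60]
17: 0x14c (blk 20, set 4) → MISS  vc=[15, 45, 57, 60, 12]
18: 0xcd (blk 12, set 4) → VC-HIT  vc=[15, 45, 57, 60, 20]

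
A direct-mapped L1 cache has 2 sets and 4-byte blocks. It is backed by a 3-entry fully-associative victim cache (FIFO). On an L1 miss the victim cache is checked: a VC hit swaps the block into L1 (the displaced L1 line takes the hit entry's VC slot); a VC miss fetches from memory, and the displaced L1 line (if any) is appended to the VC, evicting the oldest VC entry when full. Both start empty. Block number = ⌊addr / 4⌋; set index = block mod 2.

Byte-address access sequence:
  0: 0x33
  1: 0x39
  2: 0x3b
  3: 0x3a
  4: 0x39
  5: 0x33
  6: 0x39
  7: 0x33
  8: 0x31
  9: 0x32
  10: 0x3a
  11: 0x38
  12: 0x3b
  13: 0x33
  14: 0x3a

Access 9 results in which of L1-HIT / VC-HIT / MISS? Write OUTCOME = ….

OUTCOME = L1-HIT

0: 0x33 (blk 12, set 0) → MISS  vc=[]
1: 0x39 (blk 14, set 0) → MISS  vc=[12]
2: 0x3b (blk 14, set 0) → L1-HIT  vc=[12]
3: 0x3a (blk 14, set 0) → L1-HIT  vc=[12]
4: 0x39 (blk 14, set 0) → L1-HIT  vc=[12]
5: 0x33 (blk 12, set 0) → VC-HIT  vc=[14]
6: 0x39 (blk 14, set 0) → VC-HIT  vc=[12]
7: 0x33 (blk 12, set 0) → VC-HIT  vc=[14]
8: 0x31 (blk 12, set 0) → L1-HIT  vc=[14]
9: 0x32 (blk 12, set 0) → L1-HIT  vc=[14]
10: 0x3a (blk 14, set 0) → VC-HIT  vc=[12]
11: 0x38 (blk 14, set 0) → L1-HIT  vc=[12]
12: 0x3b (blk 14, set 0) → L1-HIT  vc=[12]
13: 0x33 (blk 12, set 0) → VC-HIT  vc=[14]
14: 0x3a (blk 14, set 0) → VC-HIT  vc=[12]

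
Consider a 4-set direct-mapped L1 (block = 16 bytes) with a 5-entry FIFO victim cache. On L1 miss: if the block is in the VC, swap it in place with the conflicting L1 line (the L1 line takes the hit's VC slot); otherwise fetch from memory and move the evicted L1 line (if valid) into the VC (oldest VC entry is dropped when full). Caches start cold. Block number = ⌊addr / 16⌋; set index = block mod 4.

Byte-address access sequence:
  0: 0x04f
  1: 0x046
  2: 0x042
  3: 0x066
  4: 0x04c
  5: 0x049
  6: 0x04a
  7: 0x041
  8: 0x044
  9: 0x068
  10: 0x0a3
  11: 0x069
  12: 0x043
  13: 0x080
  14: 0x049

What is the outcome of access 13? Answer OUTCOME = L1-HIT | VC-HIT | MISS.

OUTCOME = MISS

  [0] addr=0x4f blk=4 s=0: MISS | VC []
  [1] addr=0x46 blk=4 s=0: L1-HIT | VC []
  [2] addr=0x42 blk=4 s=0: L1-HIT | VC []
  [3] addr=0x66 blk=6 s=2: MISS | VC []
  [4] addr=0x4c blk=4 s=0: L1-HIT | VC []
  [5] addr=0x49 blk=4 s=0: L1-HIT | VC []
  [6] addr=0x4a blk=4 s=0: L1-HIT | VC []
  [7] addr=0x41 blk=4 s=0: L1-HIT | VC []
  [8] addr=0x44 blk=4 s=0: L1-HIT | VC []
  [9] addr=0x68 blk=6 s=2: L1-HIT | VC []
  [10] addr=0xa3 blk=10 s=2: MISS | VC [6]
  [11] addr=0x69 blk=6 s=2: VC-HIT | VC [10]
  [12] addr=0x43 blk=4 s=0: L1-HIT | VC [10]
  [13] addr=0x80 blk=8 s=0: MISS | VC [10, 4]
  [14] addr=0x49 blk=4 s=0: VC-HIT | VC [10, 8]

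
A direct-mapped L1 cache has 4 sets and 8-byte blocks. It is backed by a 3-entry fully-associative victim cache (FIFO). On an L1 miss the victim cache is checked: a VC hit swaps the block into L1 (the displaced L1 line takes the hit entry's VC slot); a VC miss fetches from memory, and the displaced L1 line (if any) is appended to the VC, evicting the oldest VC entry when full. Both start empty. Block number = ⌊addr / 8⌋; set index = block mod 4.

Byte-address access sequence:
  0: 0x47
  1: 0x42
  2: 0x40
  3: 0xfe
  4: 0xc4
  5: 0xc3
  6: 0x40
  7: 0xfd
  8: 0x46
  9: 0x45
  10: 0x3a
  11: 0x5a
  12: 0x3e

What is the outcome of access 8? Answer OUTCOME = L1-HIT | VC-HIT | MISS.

OUTCOME = L1-HIT

#0 0x47→b8/s0 MISS; vc=[]
#1 0x42→b8/s0 L1-HIT; vc=[]
#2 0x40→b8/s0 L1-HIT; vc=[]
#3 0xfe→b31/s3 MISS; vc=[]
#4 0xc4→b24/s0 MISS; vc=[8]
#5 0xc3→b24/s0 L1-HIT; vc=[8]
#6 0x40→b8/s0 VC-HIT; vc=[24]
#7 0xfd→b31/s3 L1-HIT; vc=[24]
#8 0x46→b8/s0 L1-HIT; vc=[24]
#9 0x45→b8/s0 L1-HIT; vc=[24]
#10 0x3a→b7/s3 MISS; vc=[24,31]
#11 0x5a→b11/s3 MISS; vc=[24,31,7]
#12 0x3e→b7/s3 VC-HIT; vc=[24,31,11]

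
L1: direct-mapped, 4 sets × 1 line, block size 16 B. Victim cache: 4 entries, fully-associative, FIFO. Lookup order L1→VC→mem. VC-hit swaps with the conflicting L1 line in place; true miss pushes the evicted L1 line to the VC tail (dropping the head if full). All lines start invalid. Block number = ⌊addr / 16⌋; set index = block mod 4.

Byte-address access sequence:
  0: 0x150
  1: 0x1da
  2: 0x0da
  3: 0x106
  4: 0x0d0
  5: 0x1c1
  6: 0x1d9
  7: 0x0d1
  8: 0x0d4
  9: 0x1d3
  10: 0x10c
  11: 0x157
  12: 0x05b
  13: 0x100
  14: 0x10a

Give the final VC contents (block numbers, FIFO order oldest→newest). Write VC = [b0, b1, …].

VC = [29, 13, 28, 21]

#0 0x150→b21/s1 MISS; vc=[]
#1 0x1da→b29/s1 MISS; vc=[21]
#2 0xda→b13/s1 MISS; vc=[21,29]
#3 0x106→b16/s0 MISS; vc=[21,29]
#4 0xd0→b13/s1 L1-HIT; vc=[21,29]
#5 0x1c1→b28/s0 MISS; vc=[21,29,16]
#6 0x1d9→b29/s1 VC-HIT; vc=[21,13,16]
#7 0xd1→b13/s1 VC-HIT; vc=[21,29,16]
#8 0xd4→b13/s1 L1-HIT; vc=[21,29,16]
#9 0x1d3→b29/s1 VC-HIT; vc=[21,13,16]
#10 0x10c→b16/s0 VC-HIT; vc=[21,13,28]
#11 0x157→b21/s1 VC-HIT; vc=[29,13,28]
#12 0x5b→b5/s1 MISS; vc=[29,13,28,21]
#13 0x100→b16/s0 L1-HIT; vc=[29,13,28,21]
#14 0x10a→b16/s0 L1-HIT; vc=[29,13,28,21]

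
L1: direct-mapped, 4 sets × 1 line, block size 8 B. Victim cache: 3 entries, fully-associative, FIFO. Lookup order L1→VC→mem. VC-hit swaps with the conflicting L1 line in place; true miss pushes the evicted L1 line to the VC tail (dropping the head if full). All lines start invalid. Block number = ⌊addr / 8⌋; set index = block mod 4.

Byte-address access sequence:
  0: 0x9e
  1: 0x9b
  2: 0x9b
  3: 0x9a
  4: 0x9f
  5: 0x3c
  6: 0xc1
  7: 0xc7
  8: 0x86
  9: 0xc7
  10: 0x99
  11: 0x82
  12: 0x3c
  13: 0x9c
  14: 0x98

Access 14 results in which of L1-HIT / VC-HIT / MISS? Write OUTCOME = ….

OUTCOME = L1-HIT

0: 0x9e (blk 19, set 3) → MISS  vc=[]
1: 0x9b (blk 19, set 3) → L1-HIT  vc=[]
2: 0x9b (blk 19, set 3) → L1-HIT  vc=[]
3: 0x9a (blk 19, set 3) → L1-HIT  vc=[]
4: 0x9f (blk 19, set 3) → L1-HIT  vc=[]
5: 0x3c (blk 7, set 3) → MISS  vc=[19]
6: 0xc1 (blk 24, set 0) → MISS  vc=[19]
7: 0xc7 (blk 24, set 0) → L1-HIT  vc=[19]
8: 0x86 (blk 16, set 0) → MISS  vc=[19, 24]
9: 0xc7 (blk 24, set 0) → VC-HIT  vc=[19, 16]
10: 0x99 (blk 19, set 3) → VC-HIT  vc=[7, 16]
11: 0x82 (blk 16, set 0) → VC-HIT  vc=[7, 24]
12: 0x3c (blk 7, set 3) → VC-HIT  vc=[19, 24]
13: 0x9c (blk 19, set 3) → VC-HIT  vc=[7, 24]
14: 0x98 (blk 19, set 3) → L1-HIT  vc=[7, 24]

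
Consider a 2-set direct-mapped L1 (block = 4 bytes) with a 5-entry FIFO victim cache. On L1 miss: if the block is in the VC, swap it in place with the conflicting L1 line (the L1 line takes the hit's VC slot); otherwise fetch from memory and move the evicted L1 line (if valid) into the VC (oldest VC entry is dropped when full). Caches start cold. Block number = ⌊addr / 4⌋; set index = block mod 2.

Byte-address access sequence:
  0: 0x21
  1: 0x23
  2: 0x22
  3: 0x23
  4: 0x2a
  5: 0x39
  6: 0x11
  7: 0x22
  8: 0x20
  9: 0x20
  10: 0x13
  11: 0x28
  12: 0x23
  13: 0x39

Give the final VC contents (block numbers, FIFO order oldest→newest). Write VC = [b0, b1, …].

VC = [10, 4, 8]

0: 0x21 (blk 8, set 0) → MISS  vc=[]
1: 0x23 (blk 8, set 0) → L1-HIT  vc=[]
2: 0x22 (blk 8, set 0) → L1-HIT  vc=[]
3: 0x23 (blk 8, set 0) → L1-HIT  vc=[]
4: 0x2a (blk 10, set 0) → MISS  vc=[8]
5: 0x39 (blk 14, set 0) → MISS  vc=[8, 10]
6: 0x11 (blk 4, set 0) → MISS  vc=[8, 10, 14]
7: 0x22 (blk 8, set 0) → VC-HIT  vc=[4, 10, 14]
8: 0x20 (blk 8, set 0) → L1-HIT  vc=[4, 10, 14]
9: 0x20 (blk 8, set 0) → L1-HIT  vc=[4, 10, 14]
10: 0x13 (blk 4, set 0) → VC-HIT  vc=[8, 10, 14]
11: 0x28 (blk 10, set 0) → VC-HIT  vc=[8, 4, 14]
12: 0x23 (blk 8, set 0) → VC-HIT  vc=[10, 4, 14]
13: 0x39 (blk 14, set 0) → VC-HIT  vc=[10, 4, 8]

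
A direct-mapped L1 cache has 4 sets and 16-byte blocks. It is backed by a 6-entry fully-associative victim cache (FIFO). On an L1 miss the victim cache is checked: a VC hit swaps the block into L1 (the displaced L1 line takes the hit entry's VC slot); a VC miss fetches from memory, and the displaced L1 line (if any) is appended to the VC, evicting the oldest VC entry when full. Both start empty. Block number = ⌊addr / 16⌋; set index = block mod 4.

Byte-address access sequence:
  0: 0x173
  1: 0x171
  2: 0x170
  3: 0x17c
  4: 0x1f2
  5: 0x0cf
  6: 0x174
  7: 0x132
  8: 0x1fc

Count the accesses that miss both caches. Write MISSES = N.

#0 0x173→b23/s3 MISS; vc=[]
#1 0x171→b23/s3 L1-HIT; vc=[]
#2 0x170→b23/s3 L1-HIT; vc=[]
#3 0x17c→b23/s3 L1-HIT; vc=[]
#4 0x1f2→b31/s3 MISS; vc=[23]
#5 0xcf→b12/s0 MISS; vc=[23]
#6 0x174→b23/s3 VC-HIT; vc=[31]
#7 0x132→b19/s3 MISS; vc=[31,23]
#8 0x1fc→b31/s3 VC-HIT; vc=[19,23]

MISSES = 4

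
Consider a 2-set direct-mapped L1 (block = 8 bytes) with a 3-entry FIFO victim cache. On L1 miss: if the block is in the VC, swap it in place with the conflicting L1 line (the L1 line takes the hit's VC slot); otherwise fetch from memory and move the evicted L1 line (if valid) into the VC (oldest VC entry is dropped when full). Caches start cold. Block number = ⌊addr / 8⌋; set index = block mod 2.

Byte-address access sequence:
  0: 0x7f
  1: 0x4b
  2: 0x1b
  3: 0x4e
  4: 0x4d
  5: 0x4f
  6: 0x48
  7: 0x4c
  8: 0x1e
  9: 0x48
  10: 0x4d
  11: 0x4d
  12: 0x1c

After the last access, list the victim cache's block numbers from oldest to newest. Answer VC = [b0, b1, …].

#0 0x7f→b15/s1 MISS; vc=[]
#1 0x4b→b9/s1 MISS; vc=[15]
#2 0x1b→b3/s1 MISS; vc=[15,9]
#3 0x4e→b9/s1 VC-HIT; vc=[15,3]
#4 0x4d→b9/s1 L1-HIT; vc=[15,3]
#5 0x4f→b9/s1 L1-HIT; vc=[15,3]
#6 0x48→b9/s1 L1-HIT; vc=[15,3]
#7 0x4c→b9/s1 L1-HIT; vc=[15,3]
#8 0x1e→b3/s1 VC-HIT; vc=[15,9]
#9 0x48→b9/s1 VC-HIT; vc=[15,3]
#10 0x4d→b9/s1 L1-HIT; vc=[15,3]
#11 0x4d→b9/s1 L1-HIT; vc=[15,3]
#12 0x1c→b3/s1 VC-HIT; vc=[15,9]

VC = [15, 9]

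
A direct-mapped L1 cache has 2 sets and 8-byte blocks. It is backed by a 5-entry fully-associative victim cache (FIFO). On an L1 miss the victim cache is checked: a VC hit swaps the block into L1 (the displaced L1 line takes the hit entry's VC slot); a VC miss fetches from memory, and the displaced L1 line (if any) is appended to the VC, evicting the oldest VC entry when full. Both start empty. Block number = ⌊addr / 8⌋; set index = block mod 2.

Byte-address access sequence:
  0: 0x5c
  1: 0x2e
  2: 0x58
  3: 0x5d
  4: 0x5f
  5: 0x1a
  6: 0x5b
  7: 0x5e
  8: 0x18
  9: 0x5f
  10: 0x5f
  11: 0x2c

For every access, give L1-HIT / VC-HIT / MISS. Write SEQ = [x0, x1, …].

SEQ = [MISS, MISS, VC-HIT, L1-HIT, L1-HIT, MISS, VC-HIT, L1-HIT, VC-HIT, VC-HIT, L1-HIT, VC-HIT]

  [0] addr=0x5c blk=11 s=1: MISS | VC []
  [1] addr=0x2e blk=5 s=1: MISS | VC [11]
  [2] addr=0x58 blk=11 s=1: VC-HIT | VC [5]
  [3] addr=0x5d blk=11 s=1: L1-HIT | VC [5]
  [4] addr=0x5f blk=11 s=1: L1-HIT | VC [5]
  [5] addr=0x1a blk=3 s=1: MISS | VC [5, 11]
  [6] addr=0x5b blk=11 s=1: VC-HIT | VC [5, 3]
  [7] addr=0x5e blk=11 s=1: L1-HIT | VC [5, 3]
  [8] addr=0x18 blk=3 s=1: VC-HIT | VC [5, 11]
  [9] addr=0x5f blk=11 s=1: VC-HIT | VC [5, 3]
  [10] addr=0x5f blk=11 s=1: L1-HIT | VC [5, 3]
  [11] addr=0x2c blk=5 s=1: VC-HIT | VC [11, 3]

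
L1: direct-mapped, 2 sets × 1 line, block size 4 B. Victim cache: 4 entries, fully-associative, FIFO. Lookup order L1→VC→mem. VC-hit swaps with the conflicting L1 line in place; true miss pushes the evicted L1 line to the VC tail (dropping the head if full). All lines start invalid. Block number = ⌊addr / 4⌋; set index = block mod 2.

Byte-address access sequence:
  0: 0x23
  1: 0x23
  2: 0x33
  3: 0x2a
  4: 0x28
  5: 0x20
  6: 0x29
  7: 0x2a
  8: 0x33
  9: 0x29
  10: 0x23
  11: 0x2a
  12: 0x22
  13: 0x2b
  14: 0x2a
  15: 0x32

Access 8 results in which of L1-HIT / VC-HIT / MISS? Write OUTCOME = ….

OUTCOME = VC-HIT

0: 0x23 (blk 8, set 0) → MISS  vc=[]
1: 0x23 (blk 8, set 0) → L1-HIT  vc=[]
2: 0x33 (blk 12, set 0) → MISS  vc=[8]
3: 0x2a (blk 10, set 0) → MISS  vc=[8, 12]
4: 0x28 (blk 10, set 0) → L1-HIT  vc=[8, 12]
5: 0x20 (blk 8, set 0) → VC-HIT  vc=[10, 12]
6: 0x29 (blk 10, set 0) → VC-HIT  vc=[8, 12]
7: 0x2a (blk 10, set 0) → L1-HIT  vc=[8, 12]
8: 0x33 (blk 12, set 0) → VC-HIT  vc=[8, 10]
9: 0x29 (blk 10, set 0) → VC-HIT  vc=[8, 12]
10: 0x23 (blk 8, set 0) → VC-HIT  vc=[10, 12]
11: 0x2a (blk 10, set 0) → VC-HIT  vc=[8, 12]
12: 0x22 (blk 8, set 0) → VC-HIT  vc=[10, 12]
13: 0x2b (blk 10, set 0) → VC-HIT  vc=[8, 12]
14: 0x2a (blk 10, set 0) → L1-HIT  vc=[8, 12]
15: 0x32 (blk 12, set 0) → VC-HIT  vc=[8, 10]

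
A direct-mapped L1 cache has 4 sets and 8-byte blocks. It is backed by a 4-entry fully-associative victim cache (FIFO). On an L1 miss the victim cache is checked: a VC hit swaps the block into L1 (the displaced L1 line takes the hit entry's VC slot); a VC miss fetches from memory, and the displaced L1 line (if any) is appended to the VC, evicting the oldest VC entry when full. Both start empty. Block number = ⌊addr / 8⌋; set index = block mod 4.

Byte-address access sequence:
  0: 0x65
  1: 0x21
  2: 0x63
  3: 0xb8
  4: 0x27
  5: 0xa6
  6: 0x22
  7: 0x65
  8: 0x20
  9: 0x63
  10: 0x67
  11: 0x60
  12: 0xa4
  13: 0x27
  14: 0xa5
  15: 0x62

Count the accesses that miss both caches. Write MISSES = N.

MISSES = 4

  [0] addr=0x65 blk=12 s=0: MISS | VC []
  [1] addr=0x21 blk=4 s=0: MISS | VC [12]
  [2] addr=0x63 blk=12 s=0: VC-HIT | VC [4]
  [3] addr=0xb8 blk=23 s=3: MISS | VC [4]
  [4] addr=0x27 blk=4 s=0: VC-HIT | VC [12]
  [5] addr=0xa6 blk=20 s=0: MISS | VC [12, 4]
  [6] addr=0x22 blk=4 s=0: VC-HIT | VC [12, 20]
  [7] addr=0x65 blk=12 s=0: VC-HIT | VC [4, 20]
  [8] addr=0x20 blk=4 s=0: VC-HIT | VC [12, 20]
  [9] addr=0x63 blk=12 s=0: VC-HIT | VC [4, 20]
  [10] addr=0x67 blk=12 s=0: L1-HIT | VC [4, 20]
  [11] addr=0x60 blk=12 s=0: L1-HIT | VC [4, 20]
  [12] addr=0xa4 blk=20 s=0: VC-HIT | VC [4, 12]
  [13] addr=0x27 blk=4 s=0: VC-HIT | VC [20, 12]
  [14] addr=0xa5 blk=20 s=0: VC-HIT | VC [4, 12]
  [15] addr=0x62 blk=12 s=0: VC-HIT | VC [4, 20]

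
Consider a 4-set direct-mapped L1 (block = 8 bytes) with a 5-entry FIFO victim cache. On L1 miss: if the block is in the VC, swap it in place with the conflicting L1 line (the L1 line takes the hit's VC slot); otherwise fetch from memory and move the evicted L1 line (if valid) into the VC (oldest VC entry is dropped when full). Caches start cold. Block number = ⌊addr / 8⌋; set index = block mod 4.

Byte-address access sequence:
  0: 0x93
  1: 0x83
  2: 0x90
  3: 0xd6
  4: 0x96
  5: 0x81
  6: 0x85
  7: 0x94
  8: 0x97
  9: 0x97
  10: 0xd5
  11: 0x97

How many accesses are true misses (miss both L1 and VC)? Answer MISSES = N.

MISSES = 3

#0 0x93→b18/s2 MISS; vc=[]
#1 0x83→b16/s0 MISS; vc=[]
#2 0x90→b18/s2 L1-HIT; vc=[]
#3 0xd6→b26/s2 MISS; vc=[18]
#4 0x96→b18/s2 VC-HIT; vc=[26]
#5 0x81→b16/s0 L1-HIT; vc=[26]
#6 0x85→b16/s0 L1-HIT; vc=[26]
#7 0x94→b18/s2 L1-HIT; vc=[26]
#8 0x97→b18/s2 L1-HIT; vc=[26]
#9 0x97→b18/s2 L1-HIT; vc=[26]
#10 0xd5→b26/s2 VC-HIT; vc=[18]
#11 0x97→b18/s2 VC-HIT; vc=[26]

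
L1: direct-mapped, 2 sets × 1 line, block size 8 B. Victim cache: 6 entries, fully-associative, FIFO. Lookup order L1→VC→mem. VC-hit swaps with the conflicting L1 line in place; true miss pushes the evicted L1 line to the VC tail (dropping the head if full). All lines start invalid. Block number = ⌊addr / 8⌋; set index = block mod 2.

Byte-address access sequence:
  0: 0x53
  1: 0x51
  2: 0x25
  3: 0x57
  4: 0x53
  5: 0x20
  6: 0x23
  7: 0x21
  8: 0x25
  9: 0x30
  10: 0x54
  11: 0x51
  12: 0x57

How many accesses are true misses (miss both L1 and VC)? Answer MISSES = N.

MISSES = 3

0: 0x53 (blk 10, set 0) → MISS  vc=[]
1: 0x51 (blk 10, set 0) → L1-HIT  vc=[]
2: 0x25 (blk 4, set 0) → MISS  vc=[10]
3: 0x57 (blk 10, set 0) → VC-HIT  vc=[4]
4: 0x53 (blk 10, set 0) → L1-HIT  vc=[4]
5: 0x20 (blk 4, set 0) → VC-HIT  vc=[10]
6: 0x23 (blk 4, set 0) → L1-HIT  vc=[10]
7: 0x21 (blk 4, set 0) → L1-HIT  vc=[10]
8: 0x25 (blk 4, set 0) → L1-HIT  vc=[10]
9: 0x30 (blk 6, set 0) → MISS  vc=[10, 4]
10: 0x54 (blk 10, set 0) → VC-HIT  vc=[6, 4]
11: 0x51 (blk 10, set 0) → L1-HIT  vc=[6, 4]
12: 0x57 (blk 10, set 0) → L1-HIT  vc=[6, 4]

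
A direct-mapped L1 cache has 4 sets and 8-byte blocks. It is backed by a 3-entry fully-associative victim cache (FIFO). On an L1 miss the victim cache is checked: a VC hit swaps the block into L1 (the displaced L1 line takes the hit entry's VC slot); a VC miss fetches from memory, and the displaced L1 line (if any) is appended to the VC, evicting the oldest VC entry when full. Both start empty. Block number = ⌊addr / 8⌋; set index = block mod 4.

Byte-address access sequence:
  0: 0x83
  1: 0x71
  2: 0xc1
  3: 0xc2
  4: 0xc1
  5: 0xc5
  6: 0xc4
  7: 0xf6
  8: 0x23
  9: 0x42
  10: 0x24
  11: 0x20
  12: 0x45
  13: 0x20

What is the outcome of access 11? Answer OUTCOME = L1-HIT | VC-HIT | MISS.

OUTCOME = L1-HIT

  [0] addr=0x83 blk=16 s=0: MISS | VC []
  [1] addr=0x71 blk=14 s=2: MISS | VC []
  [2] addr=0xc1 blk=24 s=0: MISS | VC [16]
  [3] addr=0xc2 blk=24 s=0: L1-HIT | VC [16]
  [4] addr=0xc1 blk=24 s=0: L1-HIT | VC [16]
  [5] addr=0xc5 blk=24 s=0: L1-HIT | VC [16]
  [6] addr=0xc4 blk=24 s=0: L1-HIT | VC [16]
  [7] addr=0xf6 blk=30 s=2: MISS | VC [16, 14]
  [8] addr=0x23 blk=4 s=0: MISS | VC [16, 14, 24]
  [9] addr=0x42 blk=8 s=0: MISS | VC [14, 24, 4]
  [10] addr=0x24 blk=4 s=0: VC-HIT | VC [14, 24, 8]
  [11] addr=0x20 blk=4 s=0: L1-HIT | VC [14, 24, 8]
  [12] addr=0x45 blk=8 s=0: VC-HIT | VC [14, 24, 4]
  [13] addr=0x20 blk=4 s=0: VC-HIT | VC [14, 24, 8]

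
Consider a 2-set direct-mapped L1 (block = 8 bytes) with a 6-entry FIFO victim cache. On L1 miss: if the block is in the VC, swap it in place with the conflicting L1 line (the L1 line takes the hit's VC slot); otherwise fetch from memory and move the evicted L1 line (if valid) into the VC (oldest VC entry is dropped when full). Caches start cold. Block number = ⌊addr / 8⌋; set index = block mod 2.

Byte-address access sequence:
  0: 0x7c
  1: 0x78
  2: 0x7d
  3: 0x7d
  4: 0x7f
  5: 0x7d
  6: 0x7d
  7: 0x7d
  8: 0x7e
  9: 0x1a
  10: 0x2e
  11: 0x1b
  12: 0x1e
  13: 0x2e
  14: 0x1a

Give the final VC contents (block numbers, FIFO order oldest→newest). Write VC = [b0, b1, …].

VC = [15, 5]

#0 0x7c→b15/s1 MISS; vc=[]
#1 0x78→b15/s1 L1-HIT; vc=[]
#2 0x7d→b15/s1 L1-HIT; vc=[]
#3 0x7d→b15/s1 L1-HIT; vc=[]
#4 0x7f→b15/s1 L1-HIT; vc=[]
#5 0x7d→b15/s1 L1-HIT; vc=[]
#6 0x7d→b15/s1 L1-HIT; vc=[]
#7 0x7d→b15/s1 L1-HIT; vc=[]
#8 0x7e→b15/s1 L1-HIT; vc=[]
#9 0x1a→b3/s1 MISS; vc=[15]
#10 0x2e→b5/s1 MISS; vc=[15,3]
#11 0x1b→b3/s1 VC-HIT; vc=[15,5]
#12 0x1e→b3/s1 L1-HIT; vc=[15,5]
#13 0x2e→b5/s1 VC-HIT; vc=[15,3]
#14 0x1a→b3/s1 VC-HIT; vc=[15,5]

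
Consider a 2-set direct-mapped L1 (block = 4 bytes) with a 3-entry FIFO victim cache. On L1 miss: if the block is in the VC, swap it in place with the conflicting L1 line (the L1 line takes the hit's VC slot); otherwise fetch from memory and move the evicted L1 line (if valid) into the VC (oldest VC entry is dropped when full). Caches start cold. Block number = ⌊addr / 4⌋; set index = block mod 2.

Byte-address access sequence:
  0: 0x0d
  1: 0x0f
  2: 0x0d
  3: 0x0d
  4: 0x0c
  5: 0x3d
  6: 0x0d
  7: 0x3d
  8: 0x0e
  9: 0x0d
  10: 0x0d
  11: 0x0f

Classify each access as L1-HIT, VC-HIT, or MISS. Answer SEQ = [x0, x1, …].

SEQ = [MISS, L1-HIT, L1-HIT, L1-HIT, L1-HIT, MISS, VC-HIT, VC-HIT, VC-HIT, L1-HIT, L1-HIT, L1-HIT]

0: 0xd (blk 3, set 1) → MISS  vc=[]
1: 0xf (blk 3, set 1) → L1-HIT  vc=[]
2: 0xd (blk 3, set 1) → L1-HIT  vc=[]
3: 0xd (blk 3, set 1) → L1-HIT  vc=[]
4: 0xc (blk 3, set 1) → L1-HIT  vc=[]
5: 0x3d (blk 15, set 1) → MISS  vc=[3]
6: 0xd (blk 3, set 1) → VC-HIT  vc=[15]
7: 0x3d (blk 15, set 1) → VC-HIT  vc=[3]
8: 0xe (blk 3, set 1) → VC-HIT  vc=[15]
9: 0xd (blk 3, set 1) → L1-HIT  vc=[15]
10: 0xd (blk 3, set 1) → L1-HIT  vc=[15]
11: 0xf (blk 3, set 1) → L1-HIT  vc=[15]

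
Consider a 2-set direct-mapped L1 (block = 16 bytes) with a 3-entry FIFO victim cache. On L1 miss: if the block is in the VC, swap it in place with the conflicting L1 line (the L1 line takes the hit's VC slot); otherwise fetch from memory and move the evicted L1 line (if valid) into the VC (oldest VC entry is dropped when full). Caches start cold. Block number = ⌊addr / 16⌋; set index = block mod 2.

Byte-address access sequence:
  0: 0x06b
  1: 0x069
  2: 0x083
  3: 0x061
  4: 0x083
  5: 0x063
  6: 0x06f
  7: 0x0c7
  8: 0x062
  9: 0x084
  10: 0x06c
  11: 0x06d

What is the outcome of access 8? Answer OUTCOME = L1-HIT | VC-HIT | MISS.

OUTCOME = VC-HIT

#0 0x6b→b6/s0 MISS; vc=[]
#1 0x69→b6/s0 L1-HIT; vc=[]
#2 0x83→b8/s0 MISS; vc=[6]
#3 0x61→b6/s0 VC-HIT; vc=[8]
#4 0x83→b8/s0 VC-HIT; vc=[6]
#5 0x63→b6/s0 VC-HIT; vc=[8]
#6 0x6f→b6/s0 L1-HIT; vc=[8]
#7 0xc7→b12/s0 MISS; vc=[8,6]
#8 0x62→b6/s0 VC-HIT; vc=[8,12]
#9 0x84→b8/s0 VC-HIT; vc=[6,12]
#10 0x6c→b6/s0 VC-HIT; vc=[8,12]
#11 0x6d→b6/s0 L1-HIT; vc=[8,12]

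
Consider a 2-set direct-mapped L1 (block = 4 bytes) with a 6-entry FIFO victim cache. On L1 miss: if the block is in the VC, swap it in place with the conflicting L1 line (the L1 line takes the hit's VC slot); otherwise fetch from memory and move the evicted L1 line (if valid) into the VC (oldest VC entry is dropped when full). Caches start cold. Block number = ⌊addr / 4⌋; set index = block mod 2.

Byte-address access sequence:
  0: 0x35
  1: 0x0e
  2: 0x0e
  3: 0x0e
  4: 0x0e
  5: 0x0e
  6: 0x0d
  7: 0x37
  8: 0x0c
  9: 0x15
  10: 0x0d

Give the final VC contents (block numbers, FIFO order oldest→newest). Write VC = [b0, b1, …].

VC = [13, 5]

  [0] addr=0x35 blk=13 s=1: MISS | VC []
  [1] addr=0xe blk=3 s=1: MISS | VC [13]
  [2] addr=0xe blk=3 s=1: L1-HIT | VC [13]
  [3] addr=0xe blk=3 s=1: L1-HIT | VC [13]
  [4] addr=0xe blk=3 s=1: L1-HIT | VC [13]
  [5] addr=0xe blk=3 s=1: L1-HIT | VC [13]
  [6] addr=0xd blk=3 s=1: L1-HIT | VC [13]
  [7] addr=0x37 blk=13 s=1: VC-HIT | VC [3]
  [8] addr=0xc blk=3 s=1: VC-HIT | VC [13]
  [9] addr=0x15 blk=5 s=1: MISS | VC [13, 3]
  [10] addr=0xd blk=3 s=1: VC-HIT | VC [13, 5]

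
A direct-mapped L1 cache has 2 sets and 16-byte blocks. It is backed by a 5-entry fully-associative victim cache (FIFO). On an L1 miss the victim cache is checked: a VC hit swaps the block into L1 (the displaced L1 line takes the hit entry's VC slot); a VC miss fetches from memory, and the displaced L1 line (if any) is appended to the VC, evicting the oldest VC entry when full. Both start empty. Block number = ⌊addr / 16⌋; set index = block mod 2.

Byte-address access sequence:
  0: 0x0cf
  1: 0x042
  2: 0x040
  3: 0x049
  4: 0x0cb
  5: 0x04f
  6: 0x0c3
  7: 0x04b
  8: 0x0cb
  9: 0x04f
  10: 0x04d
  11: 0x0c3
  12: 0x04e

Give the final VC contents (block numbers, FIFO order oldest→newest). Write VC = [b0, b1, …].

VC = [12]

#0 0xcf→b12/s0 MISS; vc=[]
#1 0x42→b4/s0 MISS; vc=[12]
#2 0x40→b4/s0 L1-HIT; vc=[12]
#3 0x49→b4/s0 L1-HIT; vc=[12]
#4 0xcb→b12/s0 VC-HIT; vc=[4]
#5 0x4f→b4/s0 VC-HIT; vc=[12]
#6 0xc3→b12/s0 VC-HIT; vc=[4]
#7 0x4b→b4/s0 VC-HIT; vc=[12]
#8 0xcb→b12/s0 VC-HIT; vc=[4]
#9 0x4f→b4/s0 VC-HIT; vc=[12]
#10 0x4d→b4/s0 L1-HIT; vc=[12]
#11 0xc3→b12/s0 VC-HIT; vc=[4]
#12 0x4e→b4/s0 VC-HIT; vc=[12]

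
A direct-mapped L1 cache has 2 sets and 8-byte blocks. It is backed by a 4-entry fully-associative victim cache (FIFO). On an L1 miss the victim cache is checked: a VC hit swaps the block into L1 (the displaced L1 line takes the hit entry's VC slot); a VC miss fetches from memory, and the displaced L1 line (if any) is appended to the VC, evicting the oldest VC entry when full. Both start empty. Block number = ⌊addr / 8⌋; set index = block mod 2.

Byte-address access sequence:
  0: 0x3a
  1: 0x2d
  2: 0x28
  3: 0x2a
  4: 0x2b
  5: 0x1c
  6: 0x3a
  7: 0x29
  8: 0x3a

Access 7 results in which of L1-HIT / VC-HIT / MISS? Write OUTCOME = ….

OUTCOME = VC-HIT

#0 0x3a→b7/s1 MISS; vc=[]
#1 0x2d→b5/s1 MISS; vc=[7]
#2 0x28→b5/s1 L1-HIT; vc=[7]
#3 0x2a→b5/s1 L1-HIT; vc=[7]
#4 0x2b→b5/s1 L1-HIT; vc=[7]
#5 0x1c→b3/s1 MISS; vc=[7,5]
#6 0x3a→b7/s1 VC-HIT; vc=[3,5]
#7 0x29→b5/s1 VC-HIT; vc=[3,7]
#8 0x3a→b7/s1 VC-HIT; vc=[3,5]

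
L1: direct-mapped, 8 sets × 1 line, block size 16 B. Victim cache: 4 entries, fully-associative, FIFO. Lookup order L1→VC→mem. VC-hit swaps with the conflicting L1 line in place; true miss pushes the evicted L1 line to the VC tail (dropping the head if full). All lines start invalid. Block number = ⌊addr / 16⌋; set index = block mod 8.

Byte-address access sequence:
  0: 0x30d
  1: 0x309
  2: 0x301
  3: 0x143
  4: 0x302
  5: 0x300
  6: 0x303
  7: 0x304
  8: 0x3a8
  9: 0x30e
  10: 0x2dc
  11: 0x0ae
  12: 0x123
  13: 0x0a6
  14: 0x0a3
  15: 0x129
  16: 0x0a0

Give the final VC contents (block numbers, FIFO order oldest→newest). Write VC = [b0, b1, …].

VC = [58, 18]

#0 0x30d→b48/s0 MISS; vc=[]
#1 0x309→b48/s0 L1-HIT; vc=[]
#2 0x301→b48/s0 L1-HIT; vc=[]
#3 0x143→b20/s4 MISS; vc=[]
#4 0x302→b48/s0 L1-HIT; vc=[]
#5 0x300→b48/s0 L1-HIT; vc=[]
#6 0x303→b48/s0 L1-HIT; vc=[]
#7 0x304→b48/s0 L1-HIT; vc=[]
#8 0x3a8→b58/s2 MISS; vc=[]
#9 0x30e→b48/s0 L1-HIT; vc=[]
#10 0x2dc→b45/s5 MISS; vc=[]
#11 0xae→b10/s2 MISS; vc=[58]
#12 0x123→b18/s2 MISS; vc=[58,10]
#13 0xa6→b10/s2 VC-HIT; vc=[58,18]
#14 0xa3→b10/s2 L1-HIT; vc=[58,18]
#15 0x129→b18/s2 VC-HIT; vc=[58,10]
#16 0xa0→b10/s2 VC-HIT; vc=[58,18]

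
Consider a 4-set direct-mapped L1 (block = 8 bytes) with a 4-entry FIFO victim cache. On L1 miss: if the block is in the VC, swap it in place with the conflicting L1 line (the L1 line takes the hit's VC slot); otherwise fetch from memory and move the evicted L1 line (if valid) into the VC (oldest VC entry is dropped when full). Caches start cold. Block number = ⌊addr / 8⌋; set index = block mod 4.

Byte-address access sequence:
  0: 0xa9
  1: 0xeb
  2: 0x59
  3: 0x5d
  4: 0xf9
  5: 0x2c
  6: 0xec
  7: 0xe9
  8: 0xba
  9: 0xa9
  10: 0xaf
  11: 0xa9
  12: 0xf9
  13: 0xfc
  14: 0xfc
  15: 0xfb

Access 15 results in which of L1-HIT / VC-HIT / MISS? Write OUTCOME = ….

  [0] addr=0xa9 blk=21 s=1: MISS | VC []
  [1] addr=0xeb blk=29 s=1: MISS | VC [21]
  [2] addr=0x59 blk=11 s=3: MISS | VC [21]
  [3] addr=0x5d blk=11 s=3: L1-HIT | VC [21]
  [4] addr=0xf9 blk=31 s=3: MISS | VC [21, 11]
  [5] addr=0x2c blk=5 s=1: MISS | VC [21, 11, 29]
  [6] addr=0xec blk=29 s=1: VC-HIT | VC [21, 11, 5]
  [7] addr=0xe9 blk=29 s=1: L1-HIT | VC [21, 11, 5]
  [8] addr=0xba blk=23 s=3: MISS | VC [21, 11, 5, 31]
  [9] addr=0xa9 blk=21 s=1: VC-HIT | VC [29, 11, 5, 31]
  [10] addr=0xaf blk=21 s=1: L1-HIT | VC [29, 11, 5, 31]
  [11] addr=0xa9 blk=21 s=1: L1-HIT | VC [29, 11, 5, 31]
  [12] addr=0xf9 blk=31 s=3: VC-HIT | VC [29, 11, 5, 23]
  [13] addr=0xfc blk=31 s=3: L1-HIT | VC [29, 11, 5, 23]
  [14] addr=0xfc blk=31 s=3: L1-HIT | VC [29, 11, 5, 23]
  [15] addr=0xfb blk=31 s=3: L1-HIT | VC [29, 11, 5, 23]

OUTCOME = L1-HIT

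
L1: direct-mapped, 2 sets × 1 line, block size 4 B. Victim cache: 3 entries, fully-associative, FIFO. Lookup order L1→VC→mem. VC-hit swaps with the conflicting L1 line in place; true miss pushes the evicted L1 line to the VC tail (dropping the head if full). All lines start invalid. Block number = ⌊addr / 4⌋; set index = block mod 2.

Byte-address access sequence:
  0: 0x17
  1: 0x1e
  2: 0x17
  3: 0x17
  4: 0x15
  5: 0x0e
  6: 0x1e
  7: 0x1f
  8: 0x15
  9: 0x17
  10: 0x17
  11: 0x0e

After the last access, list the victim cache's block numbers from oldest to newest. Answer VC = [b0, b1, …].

VC = [5, 7]

0: 0x17 (blk 5, set 1) → MISS  vc=[]
1: 0x1e (blk 7, set 1) → MISS  vc=[5]
2: 0x17 (blk 5, set 1) → VC-HIT  vc=[7]
3: 0x17 (blk 5, set 1) → L1-HIT  vc=[7]
4: 0x15 (blk 5, set 1) → L1-HIT  vc=[7]
5: 0xe (blk 3, set 1) → MISS  vc=[7, 5]
6: 0x1e (blk 7, set 1) → VC-HIT  vc=[3, 5]
7: 0x1f (blk 7, set 1) → L1-HIT  vc=[3, 5]
8: 0x15 (blk 5, set 1) → VC-HIT  vc=[3, 7]
9: 0x17 (blk 5, set 1) → L1-HIT  vc=[3, 7]
10: 0x17 (blk 5, set 1) → L1-HIT  vc=[3, 7]
11: 0xe (blk 3, set 1) → VC-HIT  vc=[5, 7]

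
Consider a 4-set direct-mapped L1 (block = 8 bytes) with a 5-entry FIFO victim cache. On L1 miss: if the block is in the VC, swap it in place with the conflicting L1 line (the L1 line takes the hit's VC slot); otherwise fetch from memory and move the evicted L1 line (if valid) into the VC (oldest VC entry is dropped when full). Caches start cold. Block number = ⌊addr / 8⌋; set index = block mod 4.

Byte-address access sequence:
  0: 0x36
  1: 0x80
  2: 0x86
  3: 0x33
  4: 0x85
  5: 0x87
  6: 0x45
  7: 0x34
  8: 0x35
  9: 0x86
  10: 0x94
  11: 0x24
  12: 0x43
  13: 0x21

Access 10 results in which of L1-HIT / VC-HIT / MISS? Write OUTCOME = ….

OUTCOME = MISS

0: 0x36 (blk 6, set 2) → MISS  vc=[]
1: 0x80 (blk 16, set 0) → MISS  vc=[]
2: 0x86 (blk 16, set 0) → L1-HIT  vc=[]
3: 0x33 (blk 6, set 2) → L1-HIT  vc=[]
4: 0x85 (blk 16, set 0) → L1-HIT  vc=[]
5: 0x87 (blk 16, set 0) → L1-HIT  vc=[]
6: 0x45 (blk 8, set 0) → MISS  vc=[16]
7: 0x34 (blk 6, set 2) → L1-HIT  vc=[16]
8: 0x35 (blk 6, set 2) → L1-HIT  vc=[16]
9: 0x86 (blk 16, set 0) → VC-HIT  vc=[8]
10: 0x94 (blk 18, set 2) → MISS  vc=[8, 6]
11: 0x24 (blk 4, set 0) → MISS  vc=[8, 6, 16]
12: 0x43 (blk 8, set 0) → VC-HIT  vc=[4, 6, 16]
13: 0x21 (blk 4, set 0) → VC-HIT  vc=[8, 6, 16]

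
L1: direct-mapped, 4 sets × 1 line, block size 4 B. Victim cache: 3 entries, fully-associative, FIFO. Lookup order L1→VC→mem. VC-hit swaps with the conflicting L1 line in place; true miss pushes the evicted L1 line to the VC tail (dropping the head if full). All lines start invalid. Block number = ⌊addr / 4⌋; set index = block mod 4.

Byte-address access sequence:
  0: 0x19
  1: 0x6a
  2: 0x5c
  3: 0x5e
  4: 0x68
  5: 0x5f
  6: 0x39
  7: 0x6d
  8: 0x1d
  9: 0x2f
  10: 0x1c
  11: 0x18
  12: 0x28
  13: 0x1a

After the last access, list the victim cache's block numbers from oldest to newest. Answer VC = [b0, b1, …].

VC = [11, 14, 10]

#0 0x19→b6/s2 MISS; vc=[]
#1 0x6a→b26/s2 MISS; vc=[6]
#2 0x5c→b23/s3 MISS; vc=[6]
#3 0x5e→b23/s3 L1-HIT; vc=[6]
#4 0x68→b26/s2 L1-HIT; vc=[6]
#5 0x5f→b23/s3 L1-HIT; vc=[6]
#6 0x39→b14/s2 MISS; vc=[6,26]
#7 0x6d→b27/s3 MISS; vc=[6,26,23]
#8 0x1d→b7/s3 MISS; vc=[26,23,27]
#9 0x2f→b11/s3 MISS; vc=[23,27,7]
#10 0x1c→b7/s3 VC-HIT; vc=[23,27,11]
#11 0x18→b6/s2 MISS; vc=[27,11,14]
#12 0x28→b10/s2 MISS; vc=[11,14,6]
#13 0x1a→b6/s2 VC-HIT; vc=[11,14,10]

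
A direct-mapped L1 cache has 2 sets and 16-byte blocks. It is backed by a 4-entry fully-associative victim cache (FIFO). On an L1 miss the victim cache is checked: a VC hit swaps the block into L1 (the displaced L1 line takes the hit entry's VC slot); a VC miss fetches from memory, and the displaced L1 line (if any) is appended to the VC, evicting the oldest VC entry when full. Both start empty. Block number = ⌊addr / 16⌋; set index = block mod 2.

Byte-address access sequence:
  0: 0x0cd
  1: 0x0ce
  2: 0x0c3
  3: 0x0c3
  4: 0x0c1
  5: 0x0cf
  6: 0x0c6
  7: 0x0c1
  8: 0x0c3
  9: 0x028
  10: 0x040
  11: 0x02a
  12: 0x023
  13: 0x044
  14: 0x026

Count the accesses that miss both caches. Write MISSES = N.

#0 0xcd→b12/s0 MISS; vc=[]
#1 0xce→b12/s0 L1-HIT; vc=[]
#2 0xc3→b12/s0 L1-HIT; vc=[]
#3 0xc3→b12/s0 L1-HIT; vc=[]
#4 0xc1→b12/s0 L1-HIT; vc=[]
#5 0xcf→b12/s0 L1-HIT; vc=[]
#6 0xc6→b12/s0 L1-HIT; vc=[]
#7 0xc1→b12/s0 L1-HIT; vc=[]
#8 0xc3→b12/s0 L1-HIT; vc=[]
#9 0x28→b2/s0 MISS; vc=[12]
#10 0x40→b4/s0 MISS; vc=[12,2]
#11 0x2a→b2/s0 VC-HIT; vc=[12,4]
#12 0x23→b2/s0 L1-HIT; vc=[12,4]
#13 0x44→b4/s0 VC-HIT; vc=[12,2]
#14 0x26→b2/s0 VC-HIT; vc=[12,4]

MISSES = 3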